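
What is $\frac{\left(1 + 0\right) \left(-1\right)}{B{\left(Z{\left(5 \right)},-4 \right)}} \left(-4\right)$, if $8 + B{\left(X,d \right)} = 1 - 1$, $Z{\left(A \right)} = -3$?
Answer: $- \frac{1}{2} \approx -0.5$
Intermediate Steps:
$B{\left(X,d \right)} = -8$ ($B{\left(X,d \right)} = -8 + \left(1 - 1\right) = -8 + 0 = -8$)
$\frac{\left(1 + 0\right) \left(-1\right)}{B{\left(Z{\left(5 \right)},-4 \right)}} \left(-4\right) = \frac{\left(1 + 0\right) \left(-1\right)}{-8} \left(-4\right) = - \frac{1 \left(-1\right)}{8} \left(-4\right) = \left(- \frac{1}{8}\right) \left(-1\right) \left(-4\right) = \frac{1}{8} \left(-4\right) = - \frac{1}{2}$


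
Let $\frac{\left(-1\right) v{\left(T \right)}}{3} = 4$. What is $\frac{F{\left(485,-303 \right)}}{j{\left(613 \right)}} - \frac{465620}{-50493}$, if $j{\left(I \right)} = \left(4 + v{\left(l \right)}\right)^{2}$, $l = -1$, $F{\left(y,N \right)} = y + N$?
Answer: $\frac{19494703}{1615776} \approx 12.065$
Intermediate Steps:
$F{\left(y,N \right)} = N + y$
$v{\left(T \right)} = -12$ ($v{\left(T \right)} = \left(-3\right) 4 = -12$)
$j{\left(I \right)} = 64$ ($j{\left(I \right)} = \left(4 - 12\right)^{2} = \left(-8\right)^{2} = 64$)
$\frac{F{\left(485,-303 \right)}}{j{\left(613 \right)}} - \frac{465620}{-50493} = \frac{-303 + 485}{64} - \frac{465620}{-50493} = 182 \cdot \frac{1}{64} - - \frac{465620}{50493} = \frac{91}{32} + \frac{465620}{50493} = \frac{19494703}{1615776}$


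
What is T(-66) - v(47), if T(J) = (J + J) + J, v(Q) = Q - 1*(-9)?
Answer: -254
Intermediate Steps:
v(Q) = 9 + Q (v(Q) = Q + 9 = 9 + Q)
T(J) = 3*J (T(J) = 2*J + J = 3*J)
T(-66) - v(47) = 3*(-66) - (9 + 47) = -198 - 1*56 = -198 - 56 = -254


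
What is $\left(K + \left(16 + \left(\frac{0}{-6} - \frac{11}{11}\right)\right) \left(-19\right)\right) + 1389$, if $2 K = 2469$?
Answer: $\frac{4677}{2} \approx 2338.5$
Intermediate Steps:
$K = \frac{2469}{2}$ ($K = \frac{1}{2} \cdot 2469 = \frac{2469}{2} \approx 1234.5$)
$\left(K + \left(16 + \left(\frac{0}{-6} - \frac{11}{11}\right)\right) \left(-19\right)\right) + 1389 = \left(\frac{2469}{2} + \left(16 + \left(\frac{0}{-6} - \frac{11}{11}\right)\right) \left(-19\right)\right) + 1389 = \left(\frac{2469}{2} + \left(16 + \left(0 \left(- \frac{1}{6}\right) - 1\right)\right) \left(-19\right)\right) + 1389 = \left(\frac{2469}{2} + \left(16 + \left(0 - 1\right)\right) \left(-19\right)\right) + 1389 = \left(\frac{2469}{2} + \left(16 - 1\right) \left(-19\right)\right) + 1389 = \left(\frac{2469}{2} + 15 \left(-19\right)\right) + 1389 = \left(\frac{2469}{2} - 285\right) + 1389 = \frac{1899}{2} + 1389 = \frac{4677}{2}$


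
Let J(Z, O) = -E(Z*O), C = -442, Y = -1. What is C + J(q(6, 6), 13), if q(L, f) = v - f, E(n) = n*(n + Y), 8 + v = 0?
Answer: -33748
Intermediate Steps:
v = -8 (v = -8 + 0 = -8)
E(n) = n*(-1 + n) (E(n) = n*(n - 1) = n*(-1 + n))
q(L, f) = -8 - f
J(Z, O) = -O*Z*(-1 + O*Z) (J(Z, O) = -Z*O*(-1 + Z*O) = -O*Z*(-1 + O*Z))
C + J(q(6, 6), 13) = -442 + 13*(-8 - 1*6)*(1 - 1*13*(-8 - 1*6)) = -442 + 13*(-8 - 6)*(1 - 1*13*(-8 - 6)) = -442 + 13*(-14)*(1 - 1*13*(-14)) = -442 + 13*(-14)*(1 + 182) = -442 + 13*(-14)*183 = -442 - 33306 = -33748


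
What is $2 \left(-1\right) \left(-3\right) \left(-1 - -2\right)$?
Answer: $6$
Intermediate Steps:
$2 \left(-1\right) \left(-3\right) \left(-1 - -2\right) = \left(-2\right) \left(-3\right) \left(-1 + 2\right) = 6 \cdot 1 = 6$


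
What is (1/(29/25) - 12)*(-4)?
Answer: 1292/29 ≈ 44.552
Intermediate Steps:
(1/(29/25) - 12)*(-4) = (25/29 - 12)*(-4) = -323/29*(-4) = 1292/29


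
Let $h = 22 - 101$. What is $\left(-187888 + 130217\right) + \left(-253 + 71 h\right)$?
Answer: $-63533$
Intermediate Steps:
$h = -79$
$\left(-187888 + 130217\right) + \left(-253 + 71 h\right) = \left(-187888 + 130217\right) + \left(-253 + 71 \left(-79\right)\right) = -57671 - 5862 = -63533$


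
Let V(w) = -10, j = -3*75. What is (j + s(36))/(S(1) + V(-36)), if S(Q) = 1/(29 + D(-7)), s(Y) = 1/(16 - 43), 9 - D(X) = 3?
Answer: 212660/9423 ≈ 22.568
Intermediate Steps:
j = -225
D(X) = 6 (D(X) = 9 - 1*3 = 9 - 3 = 6)
s(Y) = -1/27 (s(Y) = 1/(-27) = -1/27)
S(Q) = 1/35 (S(Q) = 1/(29 + 6) = 1/35)
(j + s(36))/(S(1) + V(-36)) = (-225 - 1/27)/(1/35 - 10) = -6076/(27*(-349/35)) = -6076/27*(-35/349) = 212660/9423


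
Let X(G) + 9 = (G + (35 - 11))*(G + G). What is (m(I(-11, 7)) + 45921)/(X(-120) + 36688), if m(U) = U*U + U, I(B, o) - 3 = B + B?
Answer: 46263/59719 ≈ 0.77468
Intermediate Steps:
I(B, o) = 3 + 2*B (I(B, o) = 3 + (B + B) = 3 + 2*B)
X(G) = -9 + 2*G*(24 + G) (X(G) = -9 + (G + (35 - 11))*(G + G) = -9 + (G + 24)*(2*G) = -9 + (24 + G)*(2*G) = -9 + 2*G*(24 + G))
m(U) = U + U² (m(U) = U² + U = U + U²)
(m(I(-11, 7)) + 45921)/(X(-120) + 36688) = ((3 + 2*(-11))*(1 + (3 + 2*(-11))) + 45921)/((-9 + 2*(-120)² + 48*(-120)) + 36688) = ((3 - 22)*(1 + (3 - 22)) + 45921)/((-9 + 2*14400 - 5760) + 36688) = (-19*(1 - 19) + 45921)/((-9 + 28800 - 5760) + 36688) = (-19*(-18) + 45921)/(23031 + 36688) = (342 + 45921)/59719 = 46263*(1/59719) = 46263/59719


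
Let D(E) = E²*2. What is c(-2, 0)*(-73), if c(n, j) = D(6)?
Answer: -5256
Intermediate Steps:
D(E) = 2*E²
c(n, j) = 72 (c(n, j) = 2*6² = 2*36 = 72)
c(-2, 0)*(-73) = 72*(-73) = -5256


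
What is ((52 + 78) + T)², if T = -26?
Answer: 10816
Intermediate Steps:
((52 + 78) + T)² = ((52 + 78) - 26)² = (130 - 26)² = 104² = 10816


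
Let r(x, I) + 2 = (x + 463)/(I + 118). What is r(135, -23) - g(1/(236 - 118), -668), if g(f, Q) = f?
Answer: 48049/11210 ≈ 4.2863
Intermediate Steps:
r(x, I) = -2 + (463 + x)/(118 + I) (r(x, I) = -2 + (x + 463)/(I + 118) = -2 + (463 + x)/(118 + I))
r(135, -23) - g(1/(236 - 118), -668) = (227 + 135 - 2*(-23))/(118 - 23) - 1/(236 - 118) = (227 + 135 + 46)/95 - 1/118 = (1/95)*408 - 1*1/118 = 408/95 - 1/118 = 48049/11210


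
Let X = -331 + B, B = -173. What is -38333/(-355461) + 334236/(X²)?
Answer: 510099437/358304688 ≈ 1.4236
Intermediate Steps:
X = -504 (X = -331 - 173 = -504)
-38333/(-355461) + 334236/(X²) = -38333/(-355461) + 334236/((-504)²) = -38333*(-1/355461) + 334236/254016 = 38333/355461 + 334236*(1/254016) = 38333/355461 + 3979/3024 = 510099437/358304688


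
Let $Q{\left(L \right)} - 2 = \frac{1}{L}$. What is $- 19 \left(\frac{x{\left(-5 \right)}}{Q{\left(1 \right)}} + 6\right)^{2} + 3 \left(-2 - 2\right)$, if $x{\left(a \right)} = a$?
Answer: $- \frac{3319}{9} \approx -368.78$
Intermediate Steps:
$Q{\left(L \right)} = 2 + \frac{1}{L}$
$- 19 \left(\frac{x{\left(-5 \right)}}{Q{\left(1 \right)}} + 6\right)^{2} + 3 \left(-2 - 2\right) = - 19 \left(- \frac{5}{2 + 1^{-1}} + 6\right)^{2} + 3 \left(-2 - 2\right) = - 19 \left(- \frac{5}{2 + 1} + 6\right)^{2} + 3 \left(-4\right) = - 19 \left(- \frac{5}{3} + 6\right)^{2} - 12 = - 19 \left(\frac{13}{3}\right)^{2} - 12 = \left(-19\right) \frac{169}{9} - 12 = - \frac{3211}{9} - 12 = - \frac{3319}{9}$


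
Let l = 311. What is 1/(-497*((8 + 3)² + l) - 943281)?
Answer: -1/1157985 ≈ -8.6357e-7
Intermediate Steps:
1/(-497*((8 + 3)² + l) - 943281) = 1/(-497*((8 + 3)² + 311) - 943281) = 1/(-497*(11² + 311) - 943281) = 1/(-497*(121 + 311) - 943281) = 1/(-497*432 - 943281) = 1/(-214704 - 943281) = 1/(-1157985) = -1/1157985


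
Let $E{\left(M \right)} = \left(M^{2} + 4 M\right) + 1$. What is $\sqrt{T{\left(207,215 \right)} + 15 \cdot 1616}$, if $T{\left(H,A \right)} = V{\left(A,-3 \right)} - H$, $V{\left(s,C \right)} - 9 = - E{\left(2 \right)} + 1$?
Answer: $3 \sqrt{2670} \approx 155.02$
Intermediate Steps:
$E{\left(M \right)} = 1 + M^{2} + 4 M$
$V{\left(s,C \right)} = -3$ ($V{\left(s,C \right)} = 9 - \left(4 + 8\right) = 9 + \left(- (1 + 4 + 8) + 1\right) = 9 + \left(\left(-1\right) 13 + 1\right) = 9 + \left(-13 + 1\right) = 9 - 12 = -3$)
$T{\left(H,A \right)} = -3 - H$
$\sqrt{T{\left(207,215 \right)} + 15 \cdot 1616} = \sqrt{\left(-3 - 207\right) + 15 \cdot 1616} = \sqrt{\left(-3 - 207\right) + 24240} = \sqrt{-210 + 24240} = \sqrt{24030} = 3 \sqrt{2670}$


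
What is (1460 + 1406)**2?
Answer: 8213956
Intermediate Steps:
(1460 + 1406)**2 = 2866**2 = 8213956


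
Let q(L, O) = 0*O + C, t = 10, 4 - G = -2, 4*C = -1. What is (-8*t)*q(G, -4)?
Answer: 20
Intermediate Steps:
C = -1/4 (C = (1/4)*(-1) = -1/4 ≈ -0.25000)
G = 6 (G = 4 - 1*(-2) = 4 + 2 = 6)
q(L, O) = -1/4 (q(L, O) = 0*O - 1/4 = 0 - 1/4 = -1/4)
(-8*t)*q(G, -4) = -8*10*(-1/4) = -80*(-1/4) = 20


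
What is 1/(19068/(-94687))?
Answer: -94687/19068 ≈ -4.9658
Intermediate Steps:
1/(19068/(-94687)) = 1/(19068*(-1/94687)) = 1/(-19068/94687) = -94687/19068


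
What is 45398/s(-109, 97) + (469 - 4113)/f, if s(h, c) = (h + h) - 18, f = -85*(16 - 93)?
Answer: -148994947/772310 ≈ -192.92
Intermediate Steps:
f = 6545 (f = -85*(-77) = 6545)
s(h, c) = -18 + 2*h (s(h, c) = 2*h - 18 = -18 + 2*h)
45398/s(-109, 97) + (469 - 4113)/f = 45398/(-18 + 2*(-109)) + (469 - 4113)/6545 = 45398/(-18 - 218) - 3644*1/6545 = 45398/(-236) - 3644/6545 = 45398*(-1/236) - 3644/6545 = -22699/118 - 3644/6545 = -148994947/772310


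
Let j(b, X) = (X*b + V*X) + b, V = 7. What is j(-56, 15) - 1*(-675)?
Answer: -116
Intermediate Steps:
j(b, X) = b + 7*X + X*b (j(b, X) = (X*b + 7*X) + b = (7*X + X*b) + b = b + 7*X + X*b)
j(-56, 15) - 1*(-675) = (-56 + 7*15 + 15*(-56)) - 1*(-675) = (-56 + 105 - 840) + 675 = -791 + 675 = -116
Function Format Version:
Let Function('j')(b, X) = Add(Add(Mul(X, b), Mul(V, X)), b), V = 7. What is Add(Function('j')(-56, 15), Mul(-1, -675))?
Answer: -116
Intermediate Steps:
Function('j')(b, X) = Add(b, Mul(7, X), Mul(X, b)) (Function('j')(b, X) = Add(Add(Mul(X, b), Mul(7, X)), b) = Add(Add(Mul(7, X), Mul(X, b)), b) = Add(b, Mul(7, X), Mul(X, b)))
Add(Function('j')(-56, 15), Mul(-1, -675)) = Add(Add(-56, Mul(7, 15), Mul(15, -56)), Mul(-1, -675)) = Add(Add(-56, 105, -840), 675) = Add(-791, 675) = -116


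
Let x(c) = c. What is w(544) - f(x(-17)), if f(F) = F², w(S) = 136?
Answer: -153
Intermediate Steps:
w(544) - f(x(-17)) = 136 - 1*(-17)² = 136 - 1*289 = 136 - 289 = -153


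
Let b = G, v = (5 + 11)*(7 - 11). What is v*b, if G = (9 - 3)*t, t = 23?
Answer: -8832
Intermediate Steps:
v = -64 (v = 16*(-4) = -64)
G = 138 (G = (9 - 3)*23 = 6*23 = 138)
b = 138
v*b = -64*138 = -8832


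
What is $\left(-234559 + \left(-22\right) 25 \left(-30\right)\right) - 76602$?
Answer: $-294661$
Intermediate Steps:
$\left(-234559 + \left(-22\right) 25 \left(-30\right)\right) - 76602 = \left(-234559 - -16500\right) - 76602 = \left(-234559 + 16500\right) - 76602 = -218059 - 76602 = -294661$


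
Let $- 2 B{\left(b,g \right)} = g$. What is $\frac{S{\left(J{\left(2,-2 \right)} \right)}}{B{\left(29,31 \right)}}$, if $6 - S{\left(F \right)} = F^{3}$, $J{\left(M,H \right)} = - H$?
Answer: $\frac{4}{31} \approx 0.12903$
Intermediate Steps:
$B{\left(b,g \right)} = - \frac{g}{2}$
$S{\left(F \right)} = 6 - F^{3}$
$\frac{S{\left(J{\left(2,-2 \right)} \right)}}{B{\left(29,31 \right)}} = \frac{6 - \left(\left(-1\right) \left(-2\right)\right)^{3}}{\left(- \frac{1}{2}\right) 31} = \frac{6 - 2^{3}}{- \frac{31}{2}} = \left(6 - 8\right) \left(- \frac{2}{31}\right) = \left(-2\right) \left(- \frac{2}{31}\right) = \frac{4}{31}$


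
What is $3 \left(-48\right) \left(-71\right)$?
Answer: $10224$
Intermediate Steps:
$3 \left(-48\right) \left(-71\right) = \left(-144\right) \left(-71\right) = 10224$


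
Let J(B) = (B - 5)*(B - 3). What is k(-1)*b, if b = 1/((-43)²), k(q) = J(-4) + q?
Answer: 62/1849 ≈ 0.033532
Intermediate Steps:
J(B) = (-5 + B)*(-3 + B)
k(q) = 63 + q (k(q) = (15 + (-4)² - 8*(-4)) + q = (15 + 16 + 32) + q = 63 + q)
b = 1/1849 ≈ 0.00054083
k(-1)*b = (63 - 1)*(1/1849) = 62*(1/1849) = 62/1849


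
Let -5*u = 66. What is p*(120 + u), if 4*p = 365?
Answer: 19491/2 ≈ 9745.5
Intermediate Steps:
p = 365/4 (p = (1/4)*365 = 365/4 ≈ 91.250)
u = -66/5 (u = -1/5*66 = -66/5 ≈ -13.200)
p*(120 + u) = 365*(120 - 66/5)/4 = (365/4)*(534/5) = 19491/2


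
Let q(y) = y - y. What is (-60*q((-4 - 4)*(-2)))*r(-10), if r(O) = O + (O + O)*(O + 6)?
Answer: 0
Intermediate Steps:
q(y) = 0
r(O) = O + 2*O*(6 + O) (r(O) = O + (2*O)*(6 + O) = O + 2*O*(6 + O))
(-60*q((-4 - 4)*(-2)))*r(-10) = (-60*0)*(-10*(13 + 2*(-10))) = 0*(-10*(13 - 20)) = 0*(-10*(-7)) = 0*70 = 0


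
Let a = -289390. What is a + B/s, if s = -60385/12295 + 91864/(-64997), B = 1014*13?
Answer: -98213433915312/336954115 ≈ -2.9147e+5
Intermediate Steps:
B = 13182
s = -1010862345/159827623 (s = -60385*1/12295 + 91864*(-1/64997) = -12077/2459 - 91864/64997 = -1010862345/159827623 ≈ -6.3247)
a + B/s = -289390 + 13182/(-1010862345/159827623) = -289390 + 13182*(-159827623/1010862345) = -289390 - 702282575462/336954115 = -98213433915312/336954115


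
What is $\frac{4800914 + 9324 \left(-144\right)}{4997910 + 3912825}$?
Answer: $\frac{3458258}{8910735} \approx 0.3881$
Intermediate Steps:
$\frac{4800914 + 9324 \left(-144\right)}{4997910 + 3912825} = \frac{4800914 - 1342656}{8910735} = 3458258 \cdot \frac{1}{8910735} = \frac{3458258}{8910735}$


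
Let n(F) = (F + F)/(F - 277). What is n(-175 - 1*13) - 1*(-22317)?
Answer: 10377781/465 ≈ 22318.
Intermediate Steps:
n(F) = 2*F/(-277 + F) (n(F) = (2*F)/(-277 + F) = 2*F/(-277 + F))
n(-175 - 1*13) - 1*(-22317) = 2*(-175 - 1*13)/(-277 + (-175 - 1*13)) - 1*(-22317) = 2*(-175 - 13)/(-277 + (-175 - 13)) + 22317 = 2*(-188)/(-277 - 188) + 22317 = 2*(-188)/(-465) + 22317 = 2*(-188)*(-1/465) + 22317 = 376/465 + 22317 = 10377781/465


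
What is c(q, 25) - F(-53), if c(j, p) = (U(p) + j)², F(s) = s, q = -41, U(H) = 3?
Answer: 1497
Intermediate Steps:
c(j, p) = (3 + j)²
c(q, 25) - F(-53) = (3 - 41)² - 1*(-53) = (-38)² + 53 = 1444 + 53 = 1497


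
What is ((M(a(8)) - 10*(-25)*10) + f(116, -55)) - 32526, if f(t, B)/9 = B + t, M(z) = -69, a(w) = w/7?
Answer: -29546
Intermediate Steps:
a(w) = w/7 (a(w) = w*(1/7) = w/7)
f(t, B) = 9*B + 9*t (f(t, B) = 9*(B + t) = 9*B + 9*t)
((M(a(8)) - 10*(-25)*10) + f(116, -55)) - 32526 = ((-69 - 10*(-25)*10) + (9*(-55) + 9*116)) - 32526 = ((-69 + 250*10) + (-495 + 1044)) - 32526 = ((-69 + 2500) + 549) - 32526 = (2431 + 549) - 32526 = 2980 - 32526 = -29546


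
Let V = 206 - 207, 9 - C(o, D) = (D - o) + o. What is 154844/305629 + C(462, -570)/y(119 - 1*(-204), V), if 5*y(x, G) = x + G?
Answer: 934655723/98412538 ≈ 9.4973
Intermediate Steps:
C(o, D) = 9 - D (C(o, D) = 9 - ((D - o) + o) = 9 - D)
V = -1
y(x, G) = G/5 + x/5 (y(x, G) = (x + G)/5 = (G + x)/5 = G/5 + x/5)
154844/305629 + C(462, -570)/y(119 - 1*(-204), V) = 154844/305629 + (9 - 1*(-570))/((⅕)*(-1) + (119 - 1*(-204))/5) = 154844*(1/305629) + (9 + 570)/(-⅕ + (119 + 204)/5) = 154844/305629 + 579/(-⅕ + (⅕)*323) = 154844/305629 + 579/(-⅕ + 323/5) = 154844/305629 + 579/(322/5) = 154844/305629 + 579*(5/322) = 154844/305629 + 2895/322 = 934655723/98412538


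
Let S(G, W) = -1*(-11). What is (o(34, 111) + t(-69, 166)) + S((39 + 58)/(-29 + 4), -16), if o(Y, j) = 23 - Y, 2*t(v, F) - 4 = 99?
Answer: 103/2 ≈ 51.500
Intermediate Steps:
t(v, F) = 103/2 (t(v, F) = 2 + (½)*99 = 2 + 99/2 = 103/2)
S(G, W) = 11
(o(34, 111) + t(-69, 166)) + S((39 + 58)/(-29 + 4), -16) = ((23 - 1*34) + 103/2) + 11 = ((23 - 34) + 103/2) + 11 = (-11 + 103/2) + 11 = 81/2 + 11 = 103/2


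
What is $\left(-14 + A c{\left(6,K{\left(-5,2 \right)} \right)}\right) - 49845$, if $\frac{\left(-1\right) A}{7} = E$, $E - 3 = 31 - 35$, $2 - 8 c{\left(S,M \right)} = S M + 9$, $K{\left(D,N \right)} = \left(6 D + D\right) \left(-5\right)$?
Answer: $- \frac{406271}{8} \approx -50784.0$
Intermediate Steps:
$K{\left(D,N \right)} = - 35 D$ ($K{\left(D,N \right)} = 7 D \left(-5\right) = - 35 D$)
$c{\left(S,M \right)} = - \frac{7}{8} - \frac{M S}{8}$ ($c{\left(S,M \right)} = \frac{1}{4} - \frac{S M + 9}{8} = \frac{1}{4} - \frac{M S + 9}{8} = \frac{1}{4} - \frac{9 + M S}{8} = \frac{1}{4} - \left(\frac{9}{8} + \frac{M S}{8}\right) = - \frac{7}{8} - \frac{M S}{8}$)
$E = -1$ ($E = 3 + \left(31 - 35\right) = 3 - 4 = -1$)
$A = 7$ ($A = \left(-7\right) \left(-1\right) = 7$)
$\left(-14 + A c{\left(6,K{\left(-5,2 \right)} \right)}\right) - 49845 = \left(-14 + 7 \left(- \frac{7}{8} - \frac{1}{8} \left(\left(-35\right) \left(-5\right)\right) 6\right)\right) - 49845 = \left(-14 + 7 \left(- \frac{7}{8} - \frac{175}{8} \cdot 6\right)\right) - 49845 = \left(-14 + 7 \left(- \frac{7}{8} - \frac{525}{4}\right)\right) - 49845 = \left(-14 + 7 \left(- \frac{1057}{8}\right)\right) - 49845 = \left(-14 - \frac{7399}{8}\right) - 49845 = - \frac{7511}{8} - 49845 = - \frac{406271}{8}$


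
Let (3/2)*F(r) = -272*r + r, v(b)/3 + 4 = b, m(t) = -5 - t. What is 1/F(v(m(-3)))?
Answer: 1/3252 ≈ 0.00030750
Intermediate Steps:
v(b) = -12 + 3*b
F(r) = -542*r/3 (F(r) = 2*(-272*r + r)/3 = 2*(-271*r)/3 = -542*r/3)
1/F(v(m(-3))) = 1/(-542*(-12 + 3*(-5 - 1*(-3)))/3) = 1/(-542*(-12 + 3*(-5 + 3))/3) = 1/(-542*(-12 + 3*(-2))/3) = 1/(-542*(-12 - 6)/3) = 1/(-542/3*(-18)) = 1/3252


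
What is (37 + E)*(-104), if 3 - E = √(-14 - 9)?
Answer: -4160 + 104*I*√23 ≈ -4160.0 + 498.77*I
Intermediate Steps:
E = 3 - I*√23 (E = 3 - √(-14 - 9) = 3 - √(-23) = 3 - I*√23 ≈ 3.0 - 4.7958*I)
(37 + E)*(-104) = (37 + (3 - I*√23))*(-104) = (40 - I*√23)*(-104) = -4160 + 104*I*√23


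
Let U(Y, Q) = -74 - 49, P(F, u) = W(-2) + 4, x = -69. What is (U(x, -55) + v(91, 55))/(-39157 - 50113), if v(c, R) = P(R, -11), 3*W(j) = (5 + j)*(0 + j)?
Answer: 121/89270 ≈ 0.0013554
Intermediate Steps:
W(j) = j*(5 + j)/3 (W(j) = ((5 + j)*(0 + j))/3 = ((5 + j)*j)/3 = (j*(5 + j))/3 = j*(5 + j)/3)
P(F, u) = 2 (P(F, u) = (1/3)*(-2)*(5 - 2) + 4 = (1/3)*(-2)*3 + 4 = -2 + 4 = 2)
v(c, R) = 2
U(Y, Q) = -123
(U(x, -55) + v(91, 55))/(-39157 - 50113) = (-123 + 2)/(-39157 - 50113) = -121/(-89270) = -121*(-1/89270) = 121/89270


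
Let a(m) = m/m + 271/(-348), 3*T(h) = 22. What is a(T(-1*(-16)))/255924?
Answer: 77/89061552 ≈ 8.6457e-7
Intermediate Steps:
T(h) = 22/3 (T(h) = (⅓)*22 = 22/3)
a(m) = 77/348 (a(m) = 1 + 271*(-1/348) = 1 - 271/348 = 77/348)
a(T(-1*(-16)))/255924 = (77/348)/255924 = (77/348)*(1/255924) = 77/89061552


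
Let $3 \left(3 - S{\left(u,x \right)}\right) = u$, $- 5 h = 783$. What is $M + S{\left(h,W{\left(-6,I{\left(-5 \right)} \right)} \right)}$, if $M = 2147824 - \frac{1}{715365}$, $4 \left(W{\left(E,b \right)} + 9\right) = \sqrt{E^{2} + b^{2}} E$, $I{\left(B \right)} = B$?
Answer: $\frac{1536517603907}{715365} \approx 2.1479 \cdot 10^{6}$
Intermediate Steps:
$h = - \frac{783}{5}$ ($h = \left(- \frac{1}{5}\right) 783 = - \frac{783}{5} \approx -156.6$)
$W{\left(E,b \right)} = -9 + \frac{E \sqrt{E^{2} + b^{2}}}{4}$ ($W{\left(E,b \right)} = -9 + \frac{\sqrt{E^{2} + b^{2}} E}{4} = -9 + \frac{E \sqrt{E^{2} + b^{2}}}{4}$)
$S{\left(u,x \right)} = 3 - \frac{u}{3}$
$M = \frac{1536478115759}{715365}$ ($M = 2147824 - \frac{1}{715365} = \frac{1536478115759}{715365} \approx 2.1478 \cdot 10^{6}$)
$M + S{\left(h,W{\left(-6,I{\left(-5 \right)} \right)} \right)} = \frac{1536478115759}{715365} + \left(3 - - \frac{261}{5}\right) = \frac{1536478115759}{715365} + \left(3 + \frac{261}{5}\right) = \frac{1536478115759}{715365} + \frac{276}{5} = \frac{1536517603907}{715365}$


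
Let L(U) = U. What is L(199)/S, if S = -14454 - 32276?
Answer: -199/46730 ≈ -0.0042585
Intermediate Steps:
S = -46730
L(199)/S = 199/(-46730) = 199*(-1/46730) = -199/46730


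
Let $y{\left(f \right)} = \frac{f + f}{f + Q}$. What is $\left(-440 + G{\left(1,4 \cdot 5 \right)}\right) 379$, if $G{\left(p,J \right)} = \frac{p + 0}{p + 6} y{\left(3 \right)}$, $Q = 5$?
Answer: $- \frac{4668143}{28} \approx -1.6672 \cdot 10^{5}$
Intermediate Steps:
$y{\left(f \right)} = \frac{2 f}{5 + f}$ ($y{\left(f \right)} = \frac{f + f}{f + 5} = \frac{2 f}{5 + f}$)
$G{\left(p,J \right)} = \frac{3 p}{4 \left(6 + p\right)}$ ($G{\left(p,J \right)} = \frac{p + 0}{p + 6} \cdot 2 \cdot 3 \frac{1}{5 + 3} = \frac{p}{6 + p} 2 \cdot 3 \cdot \frac{1}{8} = \frac{p}{6 + p} \frac{3}{4} = \frac{3 p}{4 \left(6 + p\right)}$)
$\left(-440 + G{\left(1,4 \cdot 5 \right)}\right) 379 = \left(-440 + \frac{3}{4} \cdot 1 \frac{1}{6 + 1}\right) 379 = \left(-440 + \frac{3}{4} \cdot 1 \cdot \frac{1}{7}\right) 379 = \left(-440 + \frac{3}{28}\right) 379 = \left(- \frac{12317}{28}\right) 379 = - \frac{4668143}{28}$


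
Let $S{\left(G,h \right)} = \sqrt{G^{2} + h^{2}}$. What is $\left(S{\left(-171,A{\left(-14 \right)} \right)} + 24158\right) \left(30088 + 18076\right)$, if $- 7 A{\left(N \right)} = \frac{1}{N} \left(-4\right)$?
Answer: $1163545912 + \frac{48164 \sqrt{70207645}}{49} \approx 1.1718 \cdot 10^{9}$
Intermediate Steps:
$A{\left(N \right)} = \frac{4}{7 N}$ ($A{\left(N \right)} = - \frac{\frac{1}{N} \left(-4\right)}{7} = - \frac{\left(-4\right) \frac{1}{N}}{7} = \frac{4}{7 N}$)
$\left(S{\left(-171,A{\left(-14 \right)} \right)} + 24158\right) \left(30088 + 18076\right) = \left(\sqrt{\left(-171\right)^{2} + \left(\frac{4}{7 \left(-14\right)}\right)^{2}} + 24158\right) \left(30088 + 18076\right) = \left(\sqrt{29241 + \left(\frac{4}{7} \left(- \frac{1}{14}\right)\right)^{2}} + 24158\right) 48164 = \left(\sqrt{29241 + \left(- \frac{2}{49}\right)^{2}} + 24158\right) 48164 = \left(\sqrt{29241 + \frac{4}{2401}} + 24158\right) 48164 = \left(\sqrt{\frac{70207645}{2401}} + 24158\right) 48164 = \left(\frac{\sqrt{70207645}}{49} + 24158\right) 48164 = \left(24158 + \frac{\sqrt{70207645}}{49}\right) 48164 = 1163545912 + \frac{48164 \sqrt{70207645}}{49}$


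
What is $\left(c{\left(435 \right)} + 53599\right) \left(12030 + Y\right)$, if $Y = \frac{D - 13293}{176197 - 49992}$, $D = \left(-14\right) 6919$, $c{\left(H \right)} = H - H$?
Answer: $\frac{81370570981609}{126205} \approx 6.4475 \cdot 10^{8}$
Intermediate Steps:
$c{\left(H \right)} = 0$
$D = -96866$
$Y = - \frac{110159}{126205}$ ($Y = \frac{-96866 - 13293}{176197 - 49992} = - \frac{110159}{126205} \approx -0.87286$)
$\left(c{\left(435 \right)} + 53599\right) \left(12030 + Y\right) = \left(0 + 53599\right) \left(12030 - \frac{110159}{126205}\right) = 53599 \cdot \frac{1518135991}{126205} = \frac{81370570981609}{126205}$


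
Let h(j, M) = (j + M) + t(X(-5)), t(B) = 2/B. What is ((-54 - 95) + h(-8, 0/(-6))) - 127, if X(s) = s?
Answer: -1422/5 ≈ -284.40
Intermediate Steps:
h(j, M) = -⅖ + M + j (h(j, M) = (j + M) + 2/(-5) = (M + j) + 2*(-⅕) = (M + j) - ⅖ = -⅖ + M + j)
((-54 - 95) + h(-8, 0/(-6))) - 127 = ((-54 - 95) + (-⅖ + 0/(-6) - 8)) - 127 = (-149 + (-⅖ + 0*(-⅙) - 8)) - 127 = (-149 + (-⅖ + 0 - 8)) - 127 = (-149 - 42/5) - 127 = -787/5 - 127 = -1422/5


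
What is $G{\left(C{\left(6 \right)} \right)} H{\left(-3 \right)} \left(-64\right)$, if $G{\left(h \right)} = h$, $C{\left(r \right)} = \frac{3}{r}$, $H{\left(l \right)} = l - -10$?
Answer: $-224$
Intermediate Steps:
$H{\left(l \right)} = 10 + l$ ($H{\left(l \right)} = l + 10 = 10 + l$)
$G{\left(C{\left(6 \right)} \right)} H{\left(-3 \right)} \left(-64\right) = \frac{3}{6} \left(10 - 3\right) \left(-64\right) = 3 \cdot \frac{1}{6} \cdot 7 \left(-64\right) = \frac{1}{2} \cdot 7 \left(-64\right) = \frac{7}{2} \left(-64\right) = -224$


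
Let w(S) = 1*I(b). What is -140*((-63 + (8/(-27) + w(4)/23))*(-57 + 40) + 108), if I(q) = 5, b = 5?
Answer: -102618880/621 ≈ -1.6525e+5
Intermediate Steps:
w(S) = 5 (w(S) = 1*5 = 5)
-140*((-63 + (8/(-27) + w(4)/23))*(-57 + 40) + 108) = -140*((-63 + (8/(-27) + 5/23))*(-57 + 40) + 108) = -140*((-63 + (8*(-1/27) + 5*(1/23)))*(-17) + 108) = -140*((-63 + (-8/27 + 5/23))*(-17) + 108) = -140*((-63 - 49/621)*(-17) + 108) = -140*(-39172/621*(-17) + 108) = -140*(665924/621 + 108) = -140*732992/621 = -102618880/621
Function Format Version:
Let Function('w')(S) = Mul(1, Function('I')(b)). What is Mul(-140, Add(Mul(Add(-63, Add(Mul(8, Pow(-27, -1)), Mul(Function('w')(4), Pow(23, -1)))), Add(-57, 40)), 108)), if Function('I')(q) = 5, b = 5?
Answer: Rational(-102618880, 621) ≈ -1.6525e+5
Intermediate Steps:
Function('w')(S) = 5 (Function('w')(S) = Mul(1, 5) = 5)
Mul(-140, Add(Mul(Add(-63, Add(Mul(8, Pow(-27, -1)), Mul(Function('w')(4), Pow(23, -1)))), Add(-57, 40)), 108)) = Mul(-140, Add(Mul(Add(-63, Add(Mul(8, Pow(-27, -1)), Mul(5, Pow(23, -1)))), Add(-57, 40)), 108)) = Mul(-140, Add(Mul(Add(-63, Add(Mul(8, Rational(-1, 27)), Mul(5, Rational(1, 23)))), -17), 108)) = Mul(-140, Add(Mul(Add(-63, Add(Rational(-8, 27), Rational(5, 23))), -17), 108)) = Mul(-140, Add(Mul(Add(-63, Rational(-49, 621)), -17), 108)) = Mul(-140, Add(Mul(Rational(-39172, 621), -17), 108)) = Mul(-140, Add(Rational(665924, 621), 108)) = Mul(-140, Rational(732992, 621)) = Rational(-102618880, 621)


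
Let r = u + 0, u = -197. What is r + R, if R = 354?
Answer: 157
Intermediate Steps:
r = -197 (r = -197 + 0 = -197)
r + R = -197 + 354 = 157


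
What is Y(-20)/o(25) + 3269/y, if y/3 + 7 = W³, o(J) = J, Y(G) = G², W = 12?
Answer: 85877/5163 ≈ 16.633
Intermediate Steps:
y = 5163 (y = -21 + 3*12³ = -21 + 3*1728 = -21 + 5184 = 5163)
Y(-20)/o(25) + 3269/y = (-20)²/25 + 3269/5163 = 400*(1/25) + 3269*(1/5163) = 16 + 3269/5163 = 85877/5163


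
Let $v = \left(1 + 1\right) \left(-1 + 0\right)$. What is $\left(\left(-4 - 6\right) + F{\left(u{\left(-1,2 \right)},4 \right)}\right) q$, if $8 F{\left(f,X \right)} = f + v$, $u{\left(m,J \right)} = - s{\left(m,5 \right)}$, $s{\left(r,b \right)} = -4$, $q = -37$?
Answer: $\frac{1443}{4} \approx 360.75$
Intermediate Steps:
$u{\left(m,J \right)} = 4$ ($u{\left(m,J \right)} = \left(-1\right) \left(-4\right) = 4$)
$v = -2$ ($v = 2 \left(-1\right) = -2$)
$F{\left(f,X \right)} = - \frac{1}{4} + \frac{f}{8}$ ($F{\left(f,X \right)} = \frac{f - 2}{8} = \frac{-2 + f}{8} = - \frac{1}{4} + \frac{f}{8}$)
$\left(\left(-4 - 6\right) + F{\left(u{\left(-1,2 \right)},4 \right)}\right) q = \left(\left(-4 - 6\right) + \left(- \frac{1}{4} + \frac{1}{8} \cdot 4\right)\right) \left(-37\right) = \left(-10 + \left(- \frac{1}{4} + \frac{1}{2}\right)\right) \left(-37\right) = \left(-10 + \frac{1}{4}\right) \left(-37\right) = \left(- \frac{39}{4}\right) \left(-37\right) = \frac{1443}{4}$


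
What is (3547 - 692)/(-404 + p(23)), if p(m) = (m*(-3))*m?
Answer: -2855/1991 ≈ -1.4340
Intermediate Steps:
p(m) = -3*m**2 (p(m) = (-3*m)*m = -3*m**2)
(3547 - 692)/(-404 + p(23)) = (3547 - 692)/(-404 - 3*23**2) = 2855/(-404 - 3*529) = 2855/(-404 - 1587) = 2855/(-1991) = 2855*(-1/1991) = -2855/1991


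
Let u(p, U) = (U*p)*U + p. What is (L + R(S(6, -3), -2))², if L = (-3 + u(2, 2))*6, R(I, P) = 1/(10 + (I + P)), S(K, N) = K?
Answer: 346921/196 ≈ 1770.0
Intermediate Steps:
u(p, U) = p + p*U² (u(p, U) = p*U² + p = p + p*U²)
R(I, P) = 1/(10 + I + P)
L = 42 (L = (-3 + 2*(1 + 2²))*6 = (-3 + 2*(1 + 4))*6 = (-3 + 2*5)*6 = (-3 + 10)*6 = 7*6 = 42)
(L + R(S(6, -3), -2))² = (42 + 1/(10 + 6 - 2))² = (42 + 1/14)² = (589/14)² = 346921/196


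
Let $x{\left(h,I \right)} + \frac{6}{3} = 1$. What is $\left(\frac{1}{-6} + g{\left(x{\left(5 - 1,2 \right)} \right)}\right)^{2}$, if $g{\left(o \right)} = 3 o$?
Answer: $\frac{361}{36} \approx 10.028$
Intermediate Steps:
$x{\left(h,I \right)} = -1$ ($x{\left(h,I \right)} = -2 + 1 = -1$)
$\left(\frac{1}{-6} + g{\left(x{\left(5 - 1,2 \right)} \right)}\right)^{2} = \left(\frac{1}{-6} + 3 \left(-1\right)\right)^{2} = \left(- \frac{1}{6} - 3\right)^{2} = \left(- \frac{19}{6}\right)^{2} = \frac{361}{36}$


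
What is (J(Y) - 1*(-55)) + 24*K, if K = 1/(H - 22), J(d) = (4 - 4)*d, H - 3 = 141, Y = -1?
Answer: 3367/61 ≈ 55.197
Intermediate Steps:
H = 144 (H = 3 + 141 = 144)
J(d) = 0 (J(d) = 0*d = 0)
K = 1/122 (K = 1/(144 - 22) = 1/122 ≈ 0.0081967)
(J(Y) - 1*(-55)) + 24*K = (0 - 1*(-55)) + 24*(1/122) = (0 + 55) + 12/61 = 55 + 12/61 = 3367/61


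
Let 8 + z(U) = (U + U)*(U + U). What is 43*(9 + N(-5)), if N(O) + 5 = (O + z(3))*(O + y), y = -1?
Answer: -5762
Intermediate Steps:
z(U) = -8 + 4*U² (z(U) = -8 + (U + U)*(U + U) = -8 + (2*U)*(2*U) = -8 + 4*U²)
N(O) = -5 + (-1 + O)*(28 + O) (N(O) = -5 + (O + (-8 + 4*3²))*(O - 1) = -5 + (O + (-8 + 4*9))*(-1 + O) = -5 + (O + (-8 + 36))*(-1 + O) = -5 + (O + 28)*(-1 + O) = -5 + (28 + O)*(-1 + O) = -5 + (-1 + O)*(28 + O))
43*(9 + N(-5)) = 43*(9 + (-33 + (-5)² + 27*(-5))) = 43*(9 + (-33 + 25 - 135)) = 43*(9 - 143) = 43*(-134) = -5762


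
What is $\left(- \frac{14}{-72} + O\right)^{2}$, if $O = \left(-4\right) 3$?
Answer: $\frac{180625}{1296} \approx 139.37$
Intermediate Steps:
$O = -12$
$\left(- \frac{14}{-72} + O\right)^{2} = \left(- \frac{14}{-72} - 12\right)^{2} = \left(\left(-14\right) \left(- \frac{1}{72}\right) - 12\right)^{2} = \left(\frac{7}{36} - 12\right)^{2} = \left(- \frac{425}{36}\right)^{2} = \frac{180625}{1296}$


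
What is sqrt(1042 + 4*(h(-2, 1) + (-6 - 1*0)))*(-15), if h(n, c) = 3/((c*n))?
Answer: -30*sqrt(253) ≈ -477.18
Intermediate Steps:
h(n, c) = 3/(c*n) (h(n, c) = 3*(1/(c*n)) = 3/(c*n))
sqrt(1042 + 4*(h(-2, 1) + (-6 - 1*0)))*(-15) = sqrt(1042 + 4*(3/(1*(-2)) + (-6 - 1*0)))*(-15) = sqrt(1042 + 4*(3*1*(-1/2) + (-6 + 0)))*(-15) = sqrt(1042 + 4*(-3/2 - 6))*(-15) = sqrt(1042 + 4*(-15/2))*(-15) = sqrt(1042 - 30)*(-15) = sqrt(1012)*(-15) = (2*sqrt(253))*(-15) = -30*sqrt(253)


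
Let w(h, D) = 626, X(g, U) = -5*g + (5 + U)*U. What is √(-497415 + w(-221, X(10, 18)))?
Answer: I*√496789 ≈ 704.83*I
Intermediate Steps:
X(g, U) = -5*g + U*(5 + U)
√(-497415 + w(-221, X(10, 18))) = √(-497415 + 626) = √(-496789) = I*√496789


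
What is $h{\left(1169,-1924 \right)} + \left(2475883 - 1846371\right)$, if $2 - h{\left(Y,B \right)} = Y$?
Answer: $628345$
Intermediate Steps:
$h{\left(Y,B \right)} = 2 - Y$
$h{\left(1169,-1924 \right)} + \left(2475883 - 1846371\right) = \left(2 - 1169\right) + \left(2475883 - 1846371\right) = -1167 + 629512 = 628345$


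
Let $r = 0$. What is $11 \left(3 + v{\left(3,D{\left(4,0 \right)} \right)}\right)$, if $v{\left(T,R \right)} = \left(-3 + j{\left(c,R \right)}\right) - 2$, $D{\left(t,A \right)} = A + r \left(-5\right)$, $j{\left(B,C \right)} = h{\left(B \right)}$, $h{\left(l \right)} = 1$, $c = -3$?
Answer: $-11$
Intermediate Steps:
$j{\left(B,C \right)} = 1$
$D{\left(t,A \right)} = A$ ($D{\left(t,A \right)} = A + 0 \left(-5\right) = A + 0 = A$)
$v{\left(T,R \right)} = -4$ ($v{\left(T,R \right)} = \left(-3 + 1\right) - 2 = -2 - 2 = -4$)
$11 \left(3 + v{\left(3,D{\left(4,0 \right)} \right)}\right) = 11 \left(3 - 4\right) = 11 \left(-1\right) = -11$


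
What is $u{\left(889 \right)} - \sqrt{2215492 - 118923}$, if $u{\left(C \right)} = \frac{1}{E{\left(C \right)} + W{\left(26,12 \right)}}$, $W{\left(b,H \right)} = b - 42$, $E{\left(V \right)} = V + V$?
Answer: $\frac{1}{1762} - \sqrt{2096569} \approx -1448.0$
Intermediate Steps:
$E{\left(V \right)} = 2 V$
$W{\left(b,H \right)} = -42 + b$
$u{\left(C \right)} = \frac{1}{-16 + 2 C}$ ($u{\left(C \right)} = \frac{1}{2 C + \left(-42 + 26\right)} = \frac{1}{2 C - 16} = \frac{1}{-16 + 2 C}$)
$u{\left(889 \right)} - \sqrt{2215492 - 118923} = \frac{1}{2 \left(-8 + 889\right)} - \sqrt{2215492 - 118923} = \frac{1}{2 \cdot 881} - \sqrt{2096569} = \frac{1}{2} \cdot \frac{1}{881} - \sqrt{2096569} = \frac{1}{1762} - \sqrt{2096569}$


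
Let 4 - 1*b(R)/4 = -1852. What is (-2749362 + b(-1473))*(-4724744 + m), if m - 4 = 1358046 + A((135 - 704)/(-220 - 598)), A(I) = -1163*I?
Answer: 3776495115728391/409 ≈ 9.2335e+12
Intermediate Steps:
b(R) = 7424 (b(R) = 16 - 4*(-1852) = 16 + 7408 = 7424)
m = 1110223153/818 (m = 4 + (1358046 - 1163*(135 - 704)/(-220 - 598)) = 4 + (1358046 - (-661747)/(-818)) = 4 + (1358046 - (-661747)*(-1)/818) = 4 + (1358046 - 1163*569/818) = 4 + (1358046 - 661747/818) = 4 + 1110219881/818 = 1110223153/818 ≈ 1.3572e+6)
(-2749362 + b(-1473))*(-4724744 + m) = (-2749362 + 7424)*(-4724744 + 1110223153/818) = -2741938*(-2754617439/818) = 3776495115728391/409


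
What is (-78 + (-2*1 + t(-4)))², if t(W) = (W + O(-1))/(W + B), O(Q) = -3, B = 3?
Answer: 5329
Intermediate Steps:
t(W) = (-3 + W)/(3 + W) (t(W) = (W - 3)/(W + 3) = (-3 + W)/(3 + W))
(-78 + (-2*1 + t(-4)))² = (-78 + (-2*1 + (-3 - 4)/(3 - 4)))² = (-78 + (-2 - 7/(-1)))² = (-78 + (-2 - 1*(-7)))² = (-78 + (-2 + 7))² = (-78 + 5)² = (-73)² = 5329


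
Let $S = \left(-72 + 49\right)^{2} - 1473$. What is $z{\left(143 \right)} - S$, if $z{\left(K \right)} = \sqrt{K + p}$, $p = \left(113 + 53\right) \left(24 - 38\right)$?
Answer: $944 + i \sqrt{2181} \approx 944.0 + 46.701 i$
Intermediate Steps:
$p = -2324$ ($p = 166 \left(-14\right) = -2324$)
$z{\left(K \right)} = \sqrt{-2324 + K}$ ($z{\left(K \right)} = \sqrt{K - 2324} = \sqrt{-2324 + K}$)
$S = -944$ ($S = \left(-23\right)^{2} - 1473 = 529 - 1473 = -944$)
$z{\left(143 \right)} - S = \sqrt{-2324 + 143} - -944 = \sqrt{-2181} + 944 = i \sqrt{2181} + 944 = 944 + i \sqrt{2181}$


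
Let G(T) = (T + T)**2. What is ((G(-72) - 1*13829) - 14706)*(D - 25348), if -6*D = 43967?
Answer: 1529032945/6 ≈ 2.5484e+8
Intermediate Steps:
D = -43967/6 (D = -1/6*43967 = -43967/6 ≈ -7327.8)
G(T) = 4*T**2 (G(T) = (2*T)**2 = 4*T**2)
((G(-72) - 1*13829) - 14706)*(D - 25348) = ((4*(-72)**2 - 1*13829) - 14706)*(-43967/6 - 25348) = ((4*5184 - 13829) - 14706)*(-196055/6) = ((20736 - 13829) - 14706)*(-196055/6) = (6907 - 14706)*(-196055/6) = -7799*(-196055/6) = 1529032945/6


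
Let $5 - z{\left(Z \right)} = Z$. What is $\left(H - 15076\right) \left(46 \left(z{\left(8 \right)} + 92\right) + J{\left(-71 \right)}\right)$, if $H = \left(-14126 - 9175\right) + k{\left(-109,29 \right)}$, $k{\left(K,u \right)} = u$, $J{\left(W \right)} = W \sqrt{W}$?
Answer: $-156996712 + 2722708 i \sqrt{71} \approx -1.57 \cdot 10^{8} + 2.2942 \cdot 10^{7} i$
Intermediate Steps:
$J{\left(W \right)} = W^{\frac{3}{2}}$
$z{\left(Z \right)} = 5 - Z$
$H = -23272$ ($H = \left(-14126 - 9175\right) + 29 = -23301 + 29 = -23272$)
$\left(H - 15076\right) \left(46 \left(z{\left(8 \right)} + 92\right) + J{\left(-71 \right)}\right) = \left(-23272 - 15076\right) \left(46 \left(\left(5 - 8\right) + 92\right) + \left(-71\right)^{\frac{3}{2}}\right) = - 38348 \left(46 \left(\left(5 - 8\right) + 92\right) - 71 i \sqrt{71}\right) = - 38348 \left(46 \left(-3 + 92\right) - 71 i \sqrt{71}\right) = - 38348 \left(46 \cdot 89 - 71 i \sqrt{71}\right) = - 38348 \left(4094 - 71 i \sqrt{71}\right) = -156996712 + 2722708 i \sqrt{71}$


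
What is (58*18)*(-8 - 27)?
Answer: -36540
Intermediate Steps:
(58*18)*(-8 - 27) = 1044*(-35) = -36540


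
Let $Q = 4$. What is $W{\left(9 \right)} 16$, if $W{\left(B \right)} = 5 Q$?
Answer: $320$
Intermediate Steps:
$W{\left(B \right)} = 20$ ($W{\left(B \right)} = 5 \cdot 4 = 20$)
$W{\left(9 \right)} 16 = 20 \cdot 16 = 320$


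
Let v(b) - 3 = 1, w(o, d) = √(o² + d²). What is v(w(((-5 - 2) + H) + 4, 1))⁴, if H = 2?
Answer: 256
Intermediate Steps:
w(o, d) = √(d² + o²)
v(b) = 4 (v(b) = 3 + 1 = 4)
v(w(((-5 - 2) + H) + 4, 1))⁴ = 4⁴ = 256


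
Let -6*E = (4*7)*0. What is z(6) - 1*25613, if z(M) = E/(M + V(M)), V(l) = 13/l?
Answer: -25613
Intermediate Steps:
E = 0 (E = -4*7*0/6 = -14*0/3 = -⅙*0 = 0)
z(M) = 0 (z(M) = 0/(M + 13/M) = 0)
z(6) - 1*25613 = 0 - 1*25613 = 0 - 25613 = -25613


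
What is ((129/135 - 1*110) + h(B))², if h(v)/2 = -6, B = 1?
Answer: 29669809/2025 ≈ 14652.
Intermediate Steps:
h(v) = -12 (h(v) = 2*(-6) = -12)
((129/135 - 1*110) + h(B))² = ((129/135 - 1*110) - 12)² = ((129*(1/135) - 110) - 12)² = ((43/45 - 110) - 12)² = (-4907/45 - 12)² = (-5447/45)² = 29669809/2025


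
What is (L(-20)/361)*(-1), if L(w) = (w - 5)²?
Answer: -625/361 ≈ -1.7313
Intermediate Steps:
L(w) = (-5 + w)²
(L(-20)/361)*(-1) = ((-5 - 20)²/361)*(-1) = ((-25)²*(1/361))*(-1) = (625*(1/361))*(-1) = (625/361)*(-1) = -625/361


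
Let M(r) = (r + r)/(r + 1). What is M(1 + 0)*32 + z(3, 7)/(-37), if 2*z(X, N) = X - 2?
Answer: 2367/74 ≈ 31.986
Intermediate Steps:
z(X, N) = -1 + X/2 (z(X, N) = (X - 2)/2 = (-2 + X)/2 = -1 + X/2)
M(r) = 2*r/(1 + r) (M(r) = (2*r)/(1 + r) = 2*r/(1 + r))
M(1 + 0)*32 + z(3, 7)/(-37) = (2*(1 + 0)/(1 + (1 + 0)))*32 + (-1 + (½)*3)/(-37) = (2*1/(1 + 1))*32 + (-1 + 3/2)*(-1/37) = (2*1/2)*32 + (½)*(-1/37) = (2*1*(½))*32 - 1/74 = 1*32 - 1/74 = 32 - 1/74 = 2367/74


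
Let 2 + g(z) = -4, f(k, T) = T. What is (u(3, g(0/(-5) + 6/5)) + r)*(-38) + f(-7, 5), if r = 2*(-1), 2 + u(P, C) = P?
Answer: 43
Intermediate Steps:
g(z) = -6 (g(z) = -2 - 4 = -6)
u(P, C) = -2 + P
r = -2
(u(3, g(0/(-5) + 6/5)) + r)*(-38) + f(-7, 5) = ((-2 + 3) - 2)*(-38) + 5 = (1 - 2)*(-38) + 5 = -1*(-38) + 5 = 38 + 5 = 43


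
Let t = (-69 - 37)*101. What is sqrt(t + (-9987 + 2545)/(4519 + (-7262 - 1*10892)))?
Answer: 2*I*sqrt(55285708755)/4545 ≈ 103.47*I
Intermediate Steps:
t = -10706 (t = -106*101 = -10706)
sqrt(t + (-9987 + 2545)/(4519 + (-7262 - 1*10892))) = sqrt(-10706 + (-9987 + 2545)/(4519 + (-7262 - 1*10892))) = sqrt(-10706 - 7442/(4519 + (-7262 - 10892))) = sqrt(-10706 - 7442/(4519 - 18154)) = sqrt(-10706 - 7442/(-13635)) = sqrt(-10706 - 7442*(-1/13635)) = sqrt(-10706 + 7442/13635) = sqrt(-145968868/13635) = 2*I*sqrt(55285708755)/4545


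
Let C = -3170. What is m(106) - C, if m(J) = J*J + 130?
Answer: 14536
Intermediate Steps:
m(J) = 130 + J² (m(J) = J² + 130 = 130 + J²)
m(106) - C = (130 + 106²) - 1*(-3170) = (130 + 11236) + 3170 = 11366 + 3170 = 14536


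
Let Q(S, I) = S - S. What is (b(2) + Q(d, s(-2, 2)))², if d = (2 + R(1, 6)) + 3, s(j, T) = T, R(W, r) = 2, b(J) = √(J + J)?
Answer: 4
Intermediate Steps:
b(J) = √2*√J (b(J) = √(2*J) = √2*√J)
d = 7 (d = (2 + 2) + 3 = 4 + 3 = 7)
Q(S, I) = 0
(b(2) + Q(d, s(-2, 2)))² = (√2*√2 + 0)² = (2 + 0)² = 2² = 4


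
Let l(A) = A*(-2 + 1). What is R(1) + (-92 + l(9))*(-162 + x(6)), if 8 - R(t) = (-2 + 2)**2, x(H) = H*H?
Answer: 12734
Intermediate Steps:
l(A) = -A (l(A) = A*(-1) = -A)
x(H) = H**2
R(t) = 8 (R(t) = 8 - (-2 + 2)**2 = 8 - 1*0**2 = 8 - 1*0 = 8 + 0 = 8)
R(1) + (-92 + l(9))*(-162 + x(6)) = 8 + (-92 - 1*9)*(-162 + 6**2) = 8 + (-92 - 9)*(-162 + 36) = 8 - 101*(-126) = 8 + 12726 = 12734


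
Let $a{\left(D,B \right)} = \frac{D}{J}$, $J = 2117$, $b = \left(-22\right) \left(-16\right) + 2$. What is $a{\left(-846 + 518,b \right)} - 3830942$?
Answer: $- \frac{8110104542}{2117} \approx -3.8309 \cdot 10^{6}$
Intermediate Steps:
$b = 354$ ($b = 352 + 2 = 354$)
$a{\left(D,B \right)} = \frac{D}{2117}$
$a{\left(-846 + 518,b \right)} - 3830942 = \frac{-846 + 518}{2117} - 3830942 = \frac{1}{2117} \left(-328\right) - 3830942 = - \frac{328}{2117} - 3830942 = - \frac{8110104542}{2117}$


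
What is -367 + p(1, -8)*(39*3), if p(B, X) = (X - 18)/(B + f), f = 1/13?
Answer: -22342/7 ≈ -3191.7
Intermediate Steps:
f = 1/13 ≈ 0.076923
p(B, X) = (-18 + X)/(1/13 + B) (p(B, X) = (X - 18)/(B + 1/13) = (-18 + X)/(1/13 + B))
-367 + p(1, -8)*(39*3) = -367 + (13*(-18 - 8)/(1 + 13*1))*(39*3) = -367 + (13*(-26)/(1 + 13))*117 = -367 + (13*(-26)/14)*117 = -367 + (13*(1/14)*(-26))*117 = -367 - 169/7*117 = -367 - 19773/7 = -22342/7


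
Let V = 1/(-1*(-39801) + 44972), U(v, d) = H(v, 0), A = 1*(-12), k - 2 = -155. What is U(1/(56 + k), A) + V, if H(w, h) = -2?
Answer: -169545/84773 ≈ -2.0000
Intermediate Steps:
k = -153 (k = 2 - 155 = -153)
A = -12
U(v, d) = -2
V = 1/84773 (V = 1/(39801 + 44972) = 1/84773 ≈ 1.1796e-5)
U(1/(56 + k), A) + V = -2 + 1/84773 = -169545/84773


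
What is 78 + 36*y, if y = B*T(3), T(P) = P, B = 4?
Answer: 510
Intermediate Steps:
y = 12 (y = 4*3 = 12)
78 + 36*y = 78 + 36*12 = 78 + 432 = 510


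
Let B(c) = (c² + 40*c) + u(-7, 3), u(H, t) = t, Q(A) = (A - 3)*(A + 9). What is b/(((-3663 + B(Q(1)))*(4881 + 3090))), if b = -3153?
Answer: 1051/10787420 ≈ 9.7428e-5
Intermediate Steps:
Q(A) = (-3 + A)*(9 + A)
B(c) = 3 + c² + 40*c (B(c) = (c² + 40*c) + 3 = 3 + c² + 40*c)
b/(((-3663 + B(Q(1)))*(4881 + 3090))) = -3153*1/((-3663 + (3 + (-27 + 1² + 6*1)² + 40*(-27 + 1² + 6*1)))*(4881 + 3090)) = -3153*1/(7971*(-3663 + (3 + (-27 + 1 + 6)² + 40*(-27 + 1 + 6)))) = -3153*1/(7971*(-3663 + (3 + (-20)² + 40*(-20)))) = -3153*1/(7971*(-3663 + (3 + 400 - 800))) = -3153*1/(7971*(-3663 - 397)) = -3153/((-4060*7971)) = -3153/(-32362260) = -3153*(-1/32362260) = 1051/10787420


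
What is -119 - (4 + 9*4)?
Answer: -159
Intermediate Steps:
-119 - (4 + 9*4) = -119 - (4 + 36) = -119 - 1*40 = -119 - 40 = -159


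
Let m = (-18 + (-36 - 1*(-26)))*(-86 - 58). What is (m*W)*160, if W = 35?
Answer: 22579200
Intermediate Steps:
m = 4032 (m = (-18 + (-36 + 26))*(-144) = (-18 - 10)*(-144) = -28*(-144) = 4032)
(m*W)*160 = (4032*35)*160 = 141120*160 = 22579200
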